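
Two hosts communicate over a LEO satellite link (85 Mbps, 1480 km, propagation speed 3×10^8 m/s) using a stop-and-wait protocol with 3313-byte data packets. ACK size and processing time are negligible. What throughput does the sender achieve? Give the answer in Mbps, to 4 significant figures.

t_tx = L/R = 26504/85000000 = 0.000311812 s.
t_prop = 1480000/300000000 = 0.00493333 s; RTT = 0.00986667 s.
Cycle = t_tx + RTT = 0.0101785 s.
Throughput = L / cycle = 26504 / 0.0101785 = 2.604 Mbps.

2.604 Mbps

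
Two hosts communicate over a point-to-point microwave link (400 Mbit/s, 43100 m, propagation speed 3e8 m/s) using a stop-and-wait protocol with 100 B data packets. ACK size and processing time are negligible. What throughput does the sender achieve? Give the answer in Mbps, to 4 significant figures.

t_tx = L/R = 800/400000000 = 2e-06 s.
t_prop = 43100/300000000 = 0.000143667 s; RTT = 0.000287333 s.
Cycle = t_tx + RTT = 0.000289333 s.
Throughput = L / cycle = 800 / 0.000289333 = 2.765 Mbps.

2.765 Mbps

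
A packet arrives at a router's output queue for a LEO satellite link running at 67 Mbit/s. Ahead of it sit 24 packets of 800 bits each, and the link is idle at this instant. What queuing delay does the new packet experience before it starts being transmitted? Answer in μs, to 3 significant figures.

Each queued packet: L/R = 800/67000000 = 11.9403 μs.
24 queued → 286.567 μs.
Queuing delay = 287 μs.

287 μs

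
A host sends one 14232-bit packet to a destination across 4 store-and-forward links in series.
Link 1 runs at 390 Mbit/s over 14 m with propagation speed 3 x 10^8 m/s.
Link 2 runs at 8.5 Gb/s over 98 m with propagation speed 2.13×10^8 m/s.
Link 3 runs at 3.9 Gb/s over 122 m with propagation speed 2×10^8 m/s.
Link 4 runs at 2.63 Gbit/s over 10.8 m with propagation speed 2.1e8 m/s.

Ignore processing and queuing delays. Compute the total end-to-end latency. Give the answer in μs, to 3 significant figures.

48.4 μs

Transmission delays (L/R per hop): 36.4923, 1.67435, 3.64923, 5.41141 μs; sum = 47.2273 μs.
Propagation delays (d/s per hop): 0.0466667, 0.460094, 0.61, 0.0514286 μs; sum = 1.16819 μs.
End-to-end = 48.4 μs.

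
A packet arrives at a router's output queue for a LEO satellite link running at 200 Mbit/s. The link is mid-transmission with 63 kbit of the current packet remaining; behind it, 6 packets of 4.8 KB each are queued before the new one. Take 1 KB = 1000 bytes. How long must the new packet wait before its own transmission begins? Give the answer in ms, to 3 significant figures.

Each queued packet: L/R = 38400/200000000 = 0.192 ms.
6 queued → 1.152 ms.
Plus remaining 63000 bits of current packet: 0.315 ms.
Queuing delay = 1.47 ms.

1.47 ms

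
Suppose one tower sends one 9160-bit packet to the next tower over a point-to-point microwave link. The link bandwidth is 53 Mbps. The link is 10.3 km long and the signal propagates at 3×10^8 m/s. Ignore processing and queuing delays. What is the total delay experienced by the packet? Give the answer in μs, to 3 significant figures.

207 μs

Transmission delay = L/R = 9160 / 53000000 = 172.83 μs.
Propagation delay = d/s = 10300 m / 300000000 m/s = 34.3333 μs.
Total = 207 μs.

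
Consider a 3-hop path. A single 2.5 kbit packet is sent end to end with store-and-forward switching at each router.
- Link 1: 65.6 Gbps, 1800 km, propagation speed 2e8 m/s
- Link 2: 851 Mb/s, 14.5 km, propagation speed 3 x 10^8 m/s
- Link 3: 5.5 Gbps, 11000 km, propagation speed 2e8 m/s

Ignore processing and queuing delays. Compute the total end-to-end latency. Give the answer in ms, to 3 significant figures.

64.1 ms

L = 2500 bits.
Transmission delays (L/R per hop): 3.81098e-05, 0.00293772, 0.000454545 ms; sum = 0.00343038 ms.
Propagation delays (d/s per hop): 9, 0.0483333, 55 ms; sum = 64.0483 ms.
End-to-end = 64.1 ms.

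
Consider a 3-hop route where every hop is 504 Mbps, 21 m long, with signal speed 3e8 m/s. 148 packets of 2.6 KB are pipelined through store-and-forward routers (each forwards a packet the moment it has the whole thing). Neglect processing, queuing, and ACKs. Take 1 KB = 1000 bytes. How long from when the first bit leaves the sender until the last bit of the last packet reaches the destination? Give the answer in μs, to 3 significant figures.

Per-hop transmission t_tx = L/R = 20800/504000000 = 41.2698 μs.
Per-hop propagation t_prop = 21/300000000 = 0.07 μs.
Pipeline fill: first packet needs 3·t_tx to clear all hops; remaining 147 packets each add one t_tx.
Total = (3+148-1)·t_tx + 3·t_prop = 150·41.2698 + 3·0.07 = 6190 μs.

6190 μs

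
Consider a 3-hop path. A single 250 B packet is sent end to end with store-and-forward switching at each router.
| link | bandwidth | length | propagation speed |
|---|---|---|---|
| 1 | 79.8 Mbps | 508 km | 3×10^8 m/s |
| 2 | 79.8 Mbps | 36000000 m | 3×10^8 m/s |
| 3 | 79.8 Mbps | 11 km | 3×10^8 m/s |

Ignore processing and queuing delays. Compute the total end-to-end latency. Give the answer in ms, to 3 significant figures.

122 ms

L = 250 × 8 = 2000 bits.
Transmission delay per hop = L/R = 2000/79800000 = 0.0250627 ms; 3 hops → 0.075188 ms.
Propagation delays (d/s per hop): 1.69333, 120, 0.0366667 ms; sum = 121.73 ms.
End-to-end = 122 ms.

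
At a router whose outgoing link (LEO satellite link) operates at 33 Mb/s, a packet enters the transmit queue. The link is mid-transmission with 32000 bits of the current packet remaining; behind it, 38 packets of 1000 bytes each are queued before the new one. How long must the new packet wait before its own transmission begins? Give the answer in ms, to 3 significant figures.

10.2 ms

Each queued packet: L/R = 8000/33000000 = 0.242424 ms.
38 queued → 9.21212 ms.
Plus remaining 32000 bits of current packet: 0.969697 ms.
Queuing delay = 10.2 ms.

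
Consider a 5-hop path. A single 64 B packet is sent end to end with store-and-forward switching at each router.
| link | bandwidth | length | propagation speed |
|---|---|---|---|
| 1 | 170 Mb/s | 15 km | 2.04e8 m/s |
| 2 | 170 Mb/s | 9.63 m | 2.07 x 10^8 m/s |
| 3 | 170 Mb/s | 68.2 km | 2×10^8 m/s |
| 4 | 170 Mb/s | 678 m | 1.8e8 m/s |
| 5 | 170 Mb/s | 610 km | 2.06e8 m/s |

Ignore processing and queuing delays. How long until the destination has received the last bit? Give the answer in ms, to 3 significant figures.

L = 64 × 8 = 512 bits.
Transmission delay per hop = L/R = 512/170000000 = 0.00301176 ms; 5 hops → 0.0150588 ms.
Propagation delays (d/s per hop): 0.0735294, 4.65217e-05, 0.341, 0.00376667, 2.96117 ms; sum = 3.37951 ms.
End-to-end = 3.39 ms.

3.39 ms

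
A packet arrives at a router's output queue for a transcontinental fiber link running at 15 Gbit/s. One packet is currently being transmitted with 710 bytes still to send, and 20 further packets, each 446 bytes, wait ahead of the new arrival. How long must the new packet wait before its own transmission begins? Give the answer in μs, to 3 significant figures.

5.14 μs

Each queued packet: L/R = 3568/15000000000 = 0.237867 μs.
20 queued → 4.75733 μs.
Plus remaining 5680 bits of current packet: 0.378667 μs.
Queuing delay = 5.14 μs.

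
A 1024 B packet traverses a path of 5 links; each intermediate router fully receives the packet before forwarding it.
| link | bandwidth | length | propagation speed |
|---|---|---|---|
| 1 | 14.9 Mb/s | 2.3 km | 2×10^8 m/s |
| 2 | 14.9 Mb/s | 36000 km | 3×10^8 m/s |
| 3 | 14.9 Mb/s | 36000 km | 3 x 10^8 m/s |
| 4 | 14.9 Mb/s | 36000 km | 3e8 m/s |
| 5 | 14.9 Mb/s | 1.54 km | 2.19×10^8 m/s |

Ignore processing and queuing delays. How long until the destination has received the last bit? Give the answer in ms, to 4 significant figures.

L = 1024 × 8 = 8192 bits.
Transmission delay per hop = L/R = 8192/14900000 = 0.549799 ms; 5 hops → 2.74899 ms.
Propagation delays (d/s per hop): 0.0115, 120, 120, 120, 0.00703196 ms; sum = 360.019 ms.
End-to-end = 362.8 ms.

362.8 ms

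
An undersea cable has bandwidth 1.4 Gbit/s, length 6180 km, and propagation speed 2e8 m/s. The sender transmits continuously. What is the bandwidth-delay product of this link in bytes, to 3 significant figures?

5410000 bytes

Propagation delay = 6180000 / 200000000 = 0.0309 s.
BDP = R × t_prop = 1400000000 × 0.0309 = 43260000 bits.
In bytes: 43260000/8 = 5410000 bytes.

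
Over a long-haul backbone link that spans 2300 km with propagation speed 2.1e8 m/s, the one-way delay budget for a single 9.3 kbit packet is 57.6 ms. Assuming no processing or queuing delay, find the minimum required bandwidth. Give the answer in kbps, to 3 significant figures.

Propagation delay = 2300000 / 210000000 = 10.9524 ms.
Transmission budget = 57.6 − 10.9524 = 46.6476 ms.
R ≥ L / t_tx = 9300 bits / 0.0466476 s = 199 kbps.

199 kbps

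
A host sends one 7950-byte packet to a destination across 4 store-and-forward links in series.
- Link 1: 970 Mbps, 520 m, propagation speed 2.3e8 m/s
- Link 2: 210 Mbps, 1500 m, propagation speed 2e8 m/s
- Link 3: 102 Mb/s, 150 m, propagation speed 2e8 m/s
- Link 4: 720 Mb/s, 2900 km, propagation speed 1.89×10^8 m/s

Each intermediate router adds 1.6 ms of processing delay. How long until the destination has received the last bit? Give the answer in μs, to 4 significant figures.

L = 7950 × 8 = 63600 bits.
Transmission delays (L/R per hop): 65.567, 302.857, 623.529, 88.3333 μs; sum = 1080.29 μs.
Propagation delays (d/s per hop): 2.26087, 7.5, 0.75, 15343.9 μs; sum = 15354.4 μs.
Processing at 3 router(s): 3 × 1.6 ms = 4800 μs.
End-to-end = 21230 μs.

21230 μs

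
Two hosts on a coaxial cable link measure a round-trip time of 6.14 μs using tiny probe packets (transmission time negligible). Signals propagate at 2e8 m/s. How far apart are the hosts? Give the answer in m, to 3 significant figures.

One-way propagation = RTT/2 = 3.07 μs.
d = s × t = 200000000 × 3.07e-06 = 614 m.

614 m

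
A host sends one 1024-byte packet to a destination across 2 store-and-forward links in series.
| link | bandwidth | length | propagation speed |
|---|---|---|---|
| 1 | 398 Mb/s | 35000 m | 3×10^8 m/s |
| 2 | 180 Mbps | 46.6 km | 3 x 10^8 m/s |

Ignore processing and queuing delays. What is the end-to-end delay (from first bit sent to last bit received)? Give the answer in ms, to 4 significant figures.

0.3381 ms

L = 1024 × 8 = 8192 bits.
Transmission delays (L/R per hop): 0.0205829, 0.0455111 ms; sum = 0.066094 ms.
Propagation delays (d/s per hop): 0.116667, 0.155333 ms; sum = 0.272 ms.
End-to-end = 0.3381 ms.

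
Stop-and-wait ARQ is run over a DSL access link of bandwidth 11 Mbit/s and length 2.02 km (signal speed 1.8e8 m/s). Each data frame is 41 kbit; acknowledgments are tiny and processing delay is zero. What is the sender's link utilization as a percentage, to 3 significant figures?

99.4 %

t_tx = L/R = 41000/11000000 = 0.00372727 s.
t_prop = 2020/180000000 = 1.12222e-05 s; RTT = 2.24444e-05 s.
Cycle = t_tx + RTT = 0.00374972 s.
Utilization = t_tx / cycle = 0.00372727/0.00374972 = 99.4 %.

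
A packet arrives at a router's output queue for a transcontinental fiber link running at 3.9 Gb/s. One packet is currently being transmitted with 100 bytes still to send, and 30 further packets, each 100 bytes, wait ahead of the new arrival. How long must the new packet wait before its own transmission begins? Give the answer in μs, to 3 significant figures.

6.36 μs

Each queued packet: L/R = 800/3900000000 = 0.205128 μs.
30 queued → 6.15385 μs.
Plus remaining 800 bits of current packet: 0.205128 μs.
Queuing delay = 6.36 μs.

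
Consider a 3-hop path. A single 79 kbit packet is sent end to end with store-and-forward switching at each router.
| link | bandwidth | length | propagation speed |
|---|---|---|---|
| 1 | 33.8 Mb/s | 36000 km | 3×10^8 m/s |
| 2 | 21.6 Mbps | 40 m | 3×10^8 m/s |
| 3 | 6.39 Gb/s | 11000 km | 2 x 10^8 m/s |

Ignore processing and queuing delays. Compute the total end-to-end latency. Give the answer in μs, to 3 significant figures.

L = 79000 bits.
Transmission delays (L/R per hop): 2337.28, 3657.41, 12.3631 μs; sum = 6007.05 μs.
Propagation delays (d/s per hop): 120000, 0.133333, 55000 μs; sum = 175000 μs.
End-to-end = 181000 μs.

181000 μs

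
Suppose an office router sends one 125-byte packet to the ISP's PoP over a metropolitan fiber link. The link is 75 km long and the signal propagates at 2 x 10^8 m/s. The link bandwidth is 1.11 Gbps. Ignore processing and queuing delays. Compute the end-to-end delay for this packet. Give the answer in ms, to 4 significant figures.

0.3759 ms

L = 125 × 8 = 1000 bits.
Transmission delay = L/R = 1000 / 1110000000 = 0.000900901 ms.
Propagation delay = d/s = 75000 m / 200000000 m/s = 0.375 ms.
Total = 0.3759 ms.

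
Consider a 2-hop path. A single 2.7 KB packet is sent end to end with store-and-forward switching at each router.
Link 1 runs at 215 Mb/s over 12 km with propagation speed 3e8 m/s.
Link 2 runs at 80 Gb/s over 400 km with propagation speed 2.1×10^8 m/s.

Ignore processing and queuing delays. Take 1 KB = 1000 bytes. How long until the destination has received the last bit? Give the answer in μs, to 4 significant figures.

L = 21600 bits.
Transmission delays (L/R per hop): 100.465, 0.27 μs; sum = 100.735 μs.
Propagation delays (d/s per hop): 40, 1904.76 μs; sum = 1944.76 μs.
End-to-end = 2045 μs.

2045 μs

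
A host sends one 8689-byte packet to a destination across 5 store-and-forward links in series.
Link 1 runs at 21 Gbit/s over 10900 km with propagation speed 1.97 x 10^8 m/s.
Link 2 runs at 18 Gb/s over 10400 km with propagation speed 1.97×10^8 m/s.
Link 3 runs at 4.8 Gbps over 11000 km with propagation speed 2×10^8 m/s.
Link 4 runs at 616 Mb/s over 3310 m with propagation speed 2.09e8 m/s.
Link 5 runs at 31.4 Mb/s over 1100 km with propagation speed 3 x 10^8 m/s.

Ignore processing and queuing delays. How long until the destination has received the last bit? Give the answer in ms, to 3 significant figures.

169 ms

L = 8689 × 8 = 69512 bits.
Transmission delays (L/R per hop): 0.0033101, 0.00386178, 0.0144817, 0.112844, 2.21376 ms; sum = 2.34826 ms.
Propagation delays (d/s per hop): 55.3299, 52.7919, 55, 0.0158373, 3.66667 ms; sum = 166.804 ms.
End-to-end = 169 ms.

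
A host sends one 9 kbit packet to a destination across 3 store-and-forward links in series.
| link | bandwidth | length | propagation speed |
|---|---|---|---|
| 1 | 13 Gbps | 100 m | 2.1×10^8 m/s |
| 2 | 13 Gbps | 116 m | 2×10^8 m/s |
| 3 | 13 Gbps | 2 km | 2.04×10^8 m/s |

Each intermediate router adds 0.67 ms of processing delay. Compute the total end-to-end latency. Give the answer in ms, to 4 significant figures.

1.353 ms

L = 9000 bits.
Transmission delay per hop = L/R = 9000/13000000000 = 0.000692308 ms; 3 hops → 0.00207692 ms.
Propagation delays (d/s per hop): 0.00047619, 0.00058, 0.00980392 ms; sum = 0.0108601 ms.
Processing at 2 router(s): 2 × 0.67 ms = 1.34 ms.
End-to-end = 1.353 ms.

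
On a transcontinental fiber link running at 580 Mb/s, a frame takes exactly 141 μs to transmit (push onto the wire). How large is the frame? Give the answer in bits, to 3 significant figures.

81800 bits

L = R × t_tx = 580000000 b/s × 0.000141 s = 81780 bits.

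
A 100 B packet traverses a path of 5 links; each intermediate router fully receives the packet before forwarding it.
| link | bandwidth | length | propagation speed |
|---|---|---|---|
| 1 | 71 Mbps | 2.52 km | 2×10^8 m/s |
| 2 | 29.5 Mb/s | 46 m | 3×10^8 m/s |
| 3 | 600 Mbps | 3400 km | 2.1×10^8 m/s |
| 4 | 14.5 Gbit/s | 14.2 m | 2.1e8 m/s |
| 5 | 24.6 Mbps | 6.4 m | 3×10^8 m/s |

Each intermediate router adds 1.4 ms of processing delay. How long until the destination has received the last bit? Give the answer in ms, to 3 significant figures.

21.9 ms

L = 100 × 8 = 800 bits.
Transmission delays (L/R per hop): 0.0112676, 0.0271186, 0.00133333, 5.51724e-05, 0.0325203 ms; sum = 0.0722951 ms.
Propagation delays (d/s per hop): 0.0126, 0.000153333, 16.1905, 6.7619e-05, 2.13333e-05 ms; sum = 16.2033 ms.
Processing at 4 router(s): 4 × 1.4 ms = 5.6 ms.
End-to-end = 21.9 ms.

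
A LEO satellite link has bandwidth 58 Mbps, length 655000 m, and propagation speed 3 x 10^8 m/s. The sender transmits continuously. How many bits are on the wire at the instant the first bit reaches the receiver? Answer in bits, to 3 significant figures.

127000 bits

Propagation delay = 655000 / 300000000 = 0.00218333 s.
BDP = R × t_prop = 58000000 × 0.00218333 = 126633 bits.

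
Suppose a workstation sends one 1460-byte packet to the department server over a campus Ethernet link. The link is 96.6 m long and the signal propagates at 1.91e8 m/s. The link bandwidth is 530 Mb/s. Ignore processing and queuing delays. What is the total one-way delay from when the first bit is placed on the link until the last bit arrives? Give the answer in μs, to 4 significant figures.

L = 1460 × 8 = 11680 bits.
Transmission delay = L/R = 11680 / 530000000 = 22.0377 μs.
Propagation delay = d/s = 96.6 m / 191000000 m/s = 0.505759 μs.
Total = 22.54 μs.

22.54 μs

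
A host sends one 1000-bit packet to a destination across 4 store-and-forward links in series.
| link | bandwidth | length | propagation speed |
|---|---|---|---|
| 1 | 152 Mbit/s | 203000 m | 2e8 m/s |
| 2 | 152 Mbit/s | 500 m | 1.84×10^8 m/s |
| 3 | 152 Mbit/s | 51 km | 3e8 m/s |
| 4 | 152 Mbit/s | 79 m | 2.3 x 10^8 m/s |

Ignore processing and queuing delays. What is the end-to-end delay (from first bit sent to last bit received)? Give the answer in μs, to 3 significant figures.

1210 μs

Transmission delay per hop = L/R = 1000/152000000 = 6.57895 μs; 4 hops → 26.3158 μs.
Propagation delays (d/s per hop): 1015, 2.71739, 170, 0.343478 μs; sum = 1188.06 μs.
End-to-end = 1210 μs.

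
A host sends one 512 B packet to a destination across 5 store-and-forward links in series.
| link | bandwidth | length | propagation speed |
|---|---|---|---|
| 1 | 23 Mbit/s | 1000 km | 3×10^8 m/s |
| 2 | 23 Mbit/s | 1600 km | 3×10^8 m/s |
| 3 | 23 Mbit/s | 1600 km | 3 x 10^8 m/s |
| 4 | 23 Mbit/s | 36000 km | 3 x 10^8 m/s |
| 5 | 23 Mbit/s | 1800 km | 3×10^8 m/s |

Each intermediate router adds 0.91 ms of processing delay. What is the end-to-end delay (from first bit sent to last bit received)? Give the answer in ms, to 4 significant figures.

144.5 ms

L = 512 × 8 = 4096 bits.
Transmission delay per hop = L/R = 4096/23000000 = 0.178087 ms; 5 hops → 0.890435 ms.
Propagation delays (d/s per hop): 3.33333, 5.33333, 5.33333, 120, 6 ms; sum = 140 ms.
Processing at 4 router(s): 4 × 0.91 ms = 3.64 ms.
End-to-end = 144.5 ms.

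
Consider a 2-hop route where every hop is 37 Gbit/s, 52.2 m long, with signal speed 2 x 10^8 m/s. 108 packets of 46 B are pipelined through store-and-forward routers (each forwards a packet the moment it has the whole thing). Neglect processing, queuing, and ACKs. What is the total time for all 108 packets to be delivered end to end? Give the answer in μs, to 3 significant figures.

Per-hop transmission t_tx = L/R = 368/37000000000 = 0.00994595 μs.
Per-hop propagation t_prop = 52.2/200000000 = 0.261 μs.
Pipeline fill: first packet needs 2·t_tx to clear all hops; remaining 107 packets each add one t_tx.
Total = (2+108-1)·t_tx + 2·t_prop = 109·0.00994595 + 2·0.261 = 1.61 μs.

1.61 μs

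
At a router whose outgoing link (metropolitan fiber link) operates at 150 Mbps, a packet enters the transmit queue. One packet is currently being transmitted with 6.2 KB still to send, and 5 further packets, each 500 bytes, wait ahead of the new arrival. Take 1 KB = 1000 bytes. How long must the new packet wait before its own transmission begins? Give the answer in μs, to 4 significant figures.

464.0 μs

Each queued packet: L/R = 4000/150000000 = 26.6667 μs.
5 queued → 133.333 μs.
Plus remaining 49600 bits of current packet: 330.667 μs.
Queuing delay = 464.0 μs.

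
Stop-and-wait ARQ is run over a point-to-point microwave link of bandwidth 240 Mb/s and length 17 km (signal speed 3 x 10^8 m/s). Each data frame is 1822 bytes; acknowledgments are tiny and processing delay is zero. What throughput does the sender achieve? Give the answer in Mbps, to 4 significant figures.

83.74 Mbps

t_tx = L/R = 14576/240000000 = 6.07333e-05 s.
t_prop = 17000/300000000 = 5.66667e-05 s; RTT = 0.000113333 s.
Cycle = t_tx + RTT = 0.000174067 s.
Throughput = L / cycle = 14576 / 0.000174067 = 83.74 Mbps.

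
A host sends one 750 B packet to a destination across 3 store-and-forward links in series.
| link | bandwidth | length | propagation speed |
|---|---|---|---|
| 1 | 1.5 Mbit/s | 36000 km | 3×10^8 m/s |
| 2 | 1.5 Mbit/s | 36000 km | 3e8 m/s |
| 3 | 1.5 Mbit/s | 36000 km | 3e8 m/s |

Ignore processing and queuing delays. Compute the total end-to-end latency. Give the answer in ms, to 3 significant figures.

L = 750 × 8 = 6000 bits.
Transmission delay per hop = L/R = 6000/1500000 = 4 ms; 3 hops → 12 ms.
Propagation delays (d/s per hop): 120, 120, 120 ms; sum = 360 ms.
End-to-end = 372 ms.

372 ms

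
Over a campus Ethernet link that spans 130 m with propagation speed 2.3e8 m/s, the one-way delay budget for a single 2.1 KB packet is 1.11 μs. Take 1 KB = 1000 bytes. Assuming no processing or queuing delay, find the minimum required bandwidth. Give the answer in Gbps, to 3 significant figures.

L = 16800 bits.
Propagation delay = 130 / 2.3e+08 = 0.565217 μs.
Transmission budget = 1.11 − 0.565217 = 0.544783 μs.
R ≥ L / t_tx = 16800 bits / 5.44783e-07 s = 30.8 Gbps.

30.8 Gbps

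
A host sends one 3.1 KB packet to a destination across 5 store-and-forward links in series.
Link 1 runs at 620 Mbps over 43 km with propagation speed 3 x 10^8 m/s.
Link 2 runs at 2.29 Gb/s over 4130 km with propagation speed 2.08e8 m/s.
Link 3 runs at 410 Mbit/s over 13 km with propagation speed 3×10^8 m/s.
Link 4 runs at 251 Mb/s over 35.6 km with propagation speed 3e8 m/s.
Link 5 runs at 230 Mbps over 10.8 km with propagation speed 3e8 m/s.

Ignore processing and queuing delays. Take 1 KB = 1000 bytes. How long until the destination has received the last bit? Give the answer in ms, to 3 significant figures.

20.5 ms

L = 24800 bits.
Transmission delays (L/R per hop): 0.04, 0.0108297, 0.0604878, 0.0988048, 0.107826 ms; sum = 0.317948 ms.
Propagation delays (d/s per hop): 0.143333, 19.8558, 0.0433333, 0.118667, 0.036 ms; sum = 20.1971 ms.
End-to-end = 20.5 ms.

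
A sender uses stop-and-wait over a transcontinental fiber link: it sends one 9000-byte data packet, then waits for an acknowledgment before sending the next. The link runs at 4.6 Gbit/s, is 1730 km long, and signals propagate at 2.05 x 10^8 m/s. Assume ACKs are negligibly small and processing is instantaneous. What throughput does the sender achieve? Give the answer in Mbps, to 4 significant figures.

t_tx = L/R = 72000/4600000000 = 1.56522e-05 s.
t_prop = 1730000/2.05e+08 = 0.00843902 s; RTT = 0.016878 s.
Cycle = t_tx + RTT = 0.0168937 s.
Throughput = L / cycle = 72000 / 0.0168937 = 4.262 Mbps.

4.262 Mbps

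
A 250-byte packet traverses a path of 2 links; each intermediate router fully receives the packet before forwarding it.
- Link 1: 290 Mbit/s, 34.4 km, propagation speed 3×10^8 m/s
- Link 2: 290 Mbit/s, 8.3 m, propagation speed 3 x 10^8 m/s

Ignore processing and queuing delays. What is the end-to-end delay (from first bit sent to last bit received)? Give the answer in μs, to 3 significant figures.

L = 250 × 8 = 2000 bits.
Transmission delay per hop = L/R = 2000/290000000 = 6.89655 μs; 2 hops → 13.7931 μs.
Propagation delays (d/s per hop): 114.667, 0.0276667 μs; sum = 114.694 μs.
End-to-end = 128 μs.

128 μs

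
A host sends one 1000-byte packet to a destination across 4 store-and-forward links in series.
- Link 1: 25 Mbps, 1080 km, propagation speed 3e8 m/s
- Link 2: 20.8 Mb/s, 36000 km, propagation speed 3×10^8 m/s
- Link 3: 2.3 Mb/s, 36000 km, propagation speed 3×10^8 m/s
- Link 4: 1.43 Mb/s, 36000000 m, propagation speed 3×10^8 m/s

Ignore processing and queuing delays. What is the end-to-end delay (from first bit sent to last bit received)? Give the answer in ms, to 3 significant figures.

L = 1000 × 8 = 8000 bits.
Transmission delays (L/R per hop): 0.32, 0.384615, 3.47826, 5.59441 ms; sum = 9.77728 ms.
Propagation delays (d/s per hop): 3.6, 120, 120, 120 ms; sum = 363.6 ms.
End-to-end = 373 ms.

373 ms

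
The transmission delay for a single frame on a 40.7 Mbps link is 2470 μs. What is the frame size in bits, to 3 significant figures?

101000 bits

L = R × t_tx = 40700000 b/s × 0.00247 s = 100529 bits.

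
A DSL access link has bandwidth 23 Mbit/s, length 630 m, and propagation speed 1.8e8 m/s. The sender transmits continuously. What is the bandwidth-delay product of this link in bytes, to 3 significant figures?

Propagation delay = 630 / 180000000 = 3.5e-06 s.
BDP = R × t_prop = 23000000 × 3.5e-06 = 80.5 bits.
In bytes: 80.5/8 = 10.1 bytes.

10.1 bytes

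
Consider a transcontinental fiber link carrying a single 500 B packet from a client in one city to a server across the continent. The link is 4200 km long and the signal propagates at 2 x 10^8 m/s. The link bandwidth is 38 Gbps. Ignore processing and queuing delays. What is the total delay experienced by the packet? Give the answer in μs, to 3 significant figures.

21000 μs

L = 500 × 8 = 4000 bits.
Transmission delay = L/R = 4000 / 38000000000 = 0.105263 μs.
Propagation delay = d/s = 4200000 m / 200000000 m/s = 21000 μs.
Total = 21000 μs.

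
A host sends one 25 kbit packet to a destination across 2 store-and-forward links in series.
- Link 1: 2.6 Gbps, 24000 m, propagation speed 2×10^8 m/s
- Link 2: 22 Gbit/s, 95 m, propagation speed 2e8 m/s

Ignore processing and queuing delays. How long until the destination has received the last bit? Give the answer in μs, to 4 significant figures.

L = 25000 bits.
Transmission delays (L/R per hop): 9.61538, 1.13636 μs; sum = 10.7517 μs.
Propagation delays (d/s per hop): 120, 0.475 μs; sum = 120.475 μs.
End-to-end = 131.2 μs.

131.2 μs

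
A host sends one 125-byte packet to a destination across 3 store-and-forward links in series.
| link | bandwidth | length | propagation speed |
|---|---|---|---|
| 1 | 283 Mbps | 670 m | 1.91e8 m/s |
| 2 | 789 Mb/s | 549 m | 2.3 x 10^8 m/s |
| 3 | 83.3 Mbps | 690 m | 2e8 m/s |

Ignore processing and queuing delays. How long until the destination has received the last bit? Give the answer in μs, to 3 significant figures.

L = 125 × 8 = 1000 bits.
Transmission delays (L/R per hop): 3.53357, 1.26743, 12.0048 μs; sum = 16.8058 μs.
Propagation delays (d/s per hop): 3.50785, 2.38696, 3.45 μs; sum = 9.34481 μs.
End-to-end = 26.2 μs.

26.2 μs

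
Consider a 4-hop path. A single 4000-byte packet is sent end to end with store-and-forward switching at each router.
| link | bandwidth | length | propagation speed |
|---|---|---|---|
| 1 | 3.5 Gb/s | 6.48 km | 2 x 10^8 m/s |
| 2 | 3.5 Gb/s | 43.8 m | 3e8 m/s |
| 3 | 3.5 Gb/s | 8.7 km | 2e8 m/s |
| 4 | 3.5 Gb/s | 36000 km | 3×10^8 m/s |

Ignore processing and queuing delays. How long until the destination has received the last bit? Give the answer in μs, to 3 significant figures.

L = 4000 × 8 = 32000 bits.
Transmission delay per hop = L/R = 32000/3500000000 = 9.14286 μs; 4 hops → 36.5714 μs.
Propagation delays (d/s per hop): 32.4, 0.146, 43.5, 120000 μs; sum = 120076 μs.
End-to-end = 120000 μs.

120000 μs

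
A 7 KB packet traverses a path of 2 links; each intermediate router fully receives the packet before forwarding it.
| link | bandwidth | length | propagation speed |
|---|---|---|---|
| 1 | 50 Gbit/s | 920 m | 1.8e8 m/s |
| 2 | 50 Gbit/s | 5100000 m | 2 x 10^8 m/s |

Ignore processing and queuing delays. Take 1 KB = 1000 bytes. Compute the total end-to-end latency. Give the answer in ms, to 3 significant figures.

25.5 ms

L = 56000 bits.
Transmission delay per hop = L/R = 56000/50000000000 = 0.00112 ms; 2 hops → 0.00224 ms.
Propagation delays (d/s per hop): 0.00511111, 25.5 ms; sum = 25.5051 ms.
End-to-end = 25.5 ms.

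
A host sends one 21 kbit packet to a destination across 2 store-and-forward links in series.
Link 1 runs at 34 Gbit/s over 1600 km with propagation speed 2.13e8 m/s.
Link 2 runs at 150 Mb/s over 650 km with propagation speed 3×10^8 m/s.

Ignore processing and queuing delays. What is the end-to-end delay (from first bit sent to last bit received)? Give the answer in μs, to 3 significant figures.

9820 μs

L = 21000 bits.
Transmission delays (L/R per hop): 0.617647, 140 μs; sum = 140.618 μs.
Propagation delays (d/s per hop): 7511.74, 2166.67 μs; sum = 9678.4 μs.
End-to-end = 9820 μs.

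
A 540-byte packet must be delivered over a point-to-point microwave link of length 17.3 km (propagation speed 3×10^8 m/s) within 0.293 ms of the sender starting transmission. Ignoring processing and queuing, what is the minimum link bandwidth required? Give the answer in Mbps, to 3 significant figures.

L = 4320 bits.
Propagation delay = 17300 / 300000000 = 0.0576667 ms.
Transmission budget = 0.293 − 0.0576667 = 0.235333 ms.
R ≥ L / t_tx = 4320 bits / 0.000235333 s = 18.4 Mbps.

18.4 Mbps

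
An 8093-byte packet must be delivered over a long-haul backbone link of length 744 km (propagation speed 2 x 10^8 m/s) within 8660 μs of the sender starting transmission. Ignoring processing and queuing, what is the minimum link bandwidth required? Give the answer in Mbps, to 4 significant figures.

13.11 Mbps

L = 64744 bits.
Propagation delay = 744000 / 200000000 = 3720 μs.
Transmission budget = 8660 − 3720 = 4940 μs.
R ≥ L / t_tx = 64744 bits / 0.00494 s = 13.11 Mbps.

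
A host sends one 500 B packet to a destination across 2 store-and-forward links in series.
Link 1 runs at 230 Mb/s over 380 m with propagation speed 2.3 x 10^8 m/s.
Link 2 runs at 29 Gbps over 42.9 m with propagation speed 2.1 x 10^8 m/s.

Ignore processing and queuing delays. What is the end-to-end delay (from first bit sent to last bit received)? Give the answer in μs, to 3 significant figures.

19.4 μs

L = 500 × 8 = 4000 bits.
Transmission delays (L/R per hop): 17.3913, 0.137931 μs; sum = 17.5292 μs.
Propagation delays (d/s per hop): 1.65217, 0.204286 μs; sum = 1.85646 μs.
End-to-end = 19.4 μs.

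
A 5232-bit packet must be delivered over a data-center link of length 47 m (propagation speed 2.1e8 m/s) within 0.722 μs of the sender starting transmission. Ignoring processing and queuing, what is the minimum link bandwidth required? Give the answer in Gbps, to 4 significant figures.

Propagation delay = 47 / 210000000 = 0.22381 μs.
Transmission budget = 0.722 − 0.22381 = 0.49819 μs.
R ≥ L / t_tx = 5232 bits / 4.9819e-07 s = 10.50 Gbps.

10.50 Gbps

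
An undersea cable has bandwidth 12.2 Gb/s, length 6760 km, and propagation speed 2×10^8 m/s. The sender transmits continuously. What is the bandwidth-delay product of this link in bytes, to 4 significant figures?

Propagation delay = 6760000 / 200000000 = 0.0338 s.
BDP = R × t_prop = 12200000000 × 0.0338 = 412360000 bits.
In bytes: 412360000/8 = 51550000 bytes.

51550000 bytes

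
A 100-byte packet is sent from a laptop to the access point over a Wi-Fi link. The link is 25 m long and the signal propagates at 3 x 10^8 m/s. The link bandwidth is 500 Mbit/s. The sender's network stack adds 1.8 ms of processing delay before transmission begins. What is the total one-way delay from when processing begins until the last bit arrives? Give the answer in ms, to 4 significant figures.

L = 100 × 8 = 800 bits.
Transmission delay = L/R = 800 / 500000000 = 0.0016 ms.
Propagation delay = d/s = 25 m / 300000000 m/s = 8.33333e-05 ms.
Plus processing delay 1.8 ms = 1.8 ms.
Total = 1.802 ms.

1.802 ms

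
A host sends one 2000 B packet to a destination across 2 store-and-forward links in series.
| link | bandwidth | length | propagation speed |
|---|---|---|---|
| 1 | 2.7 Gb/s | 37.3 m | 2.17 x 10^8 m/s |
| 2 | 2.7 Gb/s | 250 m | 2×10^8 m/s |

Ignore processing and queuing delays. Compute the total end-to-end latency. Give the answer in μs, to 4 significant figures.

L = 2000 × 8 = 16000 bits.
Transmission delay per hop = L/R = 16000/2700000000 = 5.92593 μs; 2 hops → 11.8519 μs.
Propagation delays (d/s per hop): 0.171889, 1.25 μs; sum = 1.42189 μs.
End-to-end = 13.27 μs.

13.27 μs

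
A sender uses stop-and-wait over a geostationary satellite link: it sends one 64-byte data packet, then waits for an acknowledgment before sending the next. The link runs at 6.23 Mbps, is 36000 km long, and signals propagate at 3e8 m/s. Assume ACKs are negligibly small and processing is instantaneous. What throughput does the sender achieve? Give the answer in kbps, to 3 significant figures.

t_tx = L/R = 512/6230000 = 8.2183e-05 s.
t_prop = 36000000/300000000 = 0.12 s; RTT = 0.24 s.
Cycle = t_tx + RTT = 0.240082 s.
Throughput = L / cycle = 512 / 0.240082 = 2.13 kbps.

2.13 kbps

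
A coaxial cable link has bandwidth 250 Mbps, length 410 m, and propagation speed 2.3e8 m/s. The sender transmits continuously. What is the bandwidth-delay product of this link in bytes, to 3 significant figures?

55.7 bytes

Propagation delay = 410 / 2.3e+08 = 1.78261e-06 s.
BDP = R × t_prop = 250000000 × 1.78261e-06 = 445.652 bits.
In bytes: 445.652/8 = 55.7 bytes.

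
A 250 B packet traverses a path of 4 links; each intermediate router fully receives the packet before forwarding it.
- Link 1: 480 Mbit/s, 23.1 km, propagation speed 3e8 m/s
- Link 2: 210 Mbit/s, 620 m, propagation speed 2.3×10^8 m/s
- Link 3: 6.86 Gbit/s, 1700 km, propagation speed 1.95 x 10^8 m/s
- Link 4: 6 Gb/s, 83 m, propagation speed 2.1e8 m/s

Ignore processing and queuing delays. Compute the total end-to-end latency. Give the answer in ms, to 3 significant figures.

L = 250 × 8 = 2000 bits.
Transmission delays (L/R per hop): 0.00416667, 0.00952381, 0.000291545, 0.000333333 ms; sum = 0.0143154 ms.
Propagation delays (d/s per hop): 0.077, 0.00269565, 8.71795, 0.000395238 ms; sum = 8.79804 ms.
End-to-end = 8.81 ms.

8.81 ms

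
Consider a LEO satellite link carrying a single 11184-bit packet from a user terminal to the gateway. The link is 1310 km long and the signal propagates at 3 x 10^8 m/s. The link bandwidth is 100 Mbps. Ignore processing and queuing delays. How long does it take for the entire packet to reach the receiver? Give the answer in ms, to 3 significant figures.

4.48 ms

Transmission delay = L/R = 11184 / 100000000 = 0.11184 ms.
Propagation delay = d/s = 1310000 m / 300000000 m/s = 4.36667 ms.
Total = 4.48 ms.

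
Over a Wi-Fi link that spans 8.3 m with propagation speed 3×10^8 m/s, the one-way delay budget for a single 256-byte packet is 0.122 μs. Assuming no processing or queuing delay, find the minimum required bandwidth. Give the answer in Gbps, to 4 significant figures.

21.71 Gbps

L = 2048 bits.
Propagation delay = 8.3 / 300000000 = 0.0276667 μs.
Transmission budget = 0.122 − 0.0276667 = 0.0943333 μs.
R ≥ L / t_tx = 2048 bits / 9.43333e-08 s = 21.71 Gbps.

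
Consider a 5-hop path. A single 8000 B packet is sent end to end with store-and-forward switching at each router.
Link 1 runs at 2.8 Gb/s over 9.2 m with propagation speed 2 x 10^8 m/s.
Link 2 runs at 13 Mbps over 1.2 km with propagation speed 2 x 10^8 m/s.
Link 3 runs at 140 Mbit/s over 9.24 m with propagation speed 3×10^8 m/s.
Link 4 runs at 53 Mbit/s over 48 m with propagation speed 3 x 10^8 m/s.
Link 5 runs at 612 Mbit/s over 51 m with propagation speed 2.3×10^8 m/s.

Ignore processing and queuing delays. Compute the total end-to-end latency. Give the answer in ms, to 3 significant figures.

6.72 ms

L = 8000 × 8 = 64000 bits.
Transmission delays (L/R per hop): 0.0228571, 4.92308, 0.457143, 1.20755, 0.104575 ms; sum = 6.7152 ms.
Propagation delays (d/s per hop): 4.6e-05, 0.006, 3.08e-05, 0.00016, 0.000221739 ms; sum = 0.00645854 ms.
End-to-end = 6.72 ms.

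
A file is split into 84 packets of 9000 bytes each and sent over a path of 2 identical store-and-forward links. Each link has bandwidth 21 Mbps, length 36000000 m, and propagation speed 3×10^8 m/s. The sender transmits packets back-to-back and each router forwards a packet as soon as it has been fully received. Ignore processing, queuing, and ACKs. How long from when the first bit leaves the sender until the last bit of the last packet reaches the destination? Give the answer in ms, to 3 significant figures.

531 ms

Per-hop transmission t_tx = L/R = 72000/21000000 = 3.42857 ms.
Per-hop propagation t_prop = 36000000/300000000 = 120 ms.
Pipeline fill: first packet needs 2·t_tx to clear all hops; remaining 83 packets each add one t_tx.
Total = (2+84-1)·t_tx + 2·t_prop = 85·3.42857 + 2·120 = 531 ms.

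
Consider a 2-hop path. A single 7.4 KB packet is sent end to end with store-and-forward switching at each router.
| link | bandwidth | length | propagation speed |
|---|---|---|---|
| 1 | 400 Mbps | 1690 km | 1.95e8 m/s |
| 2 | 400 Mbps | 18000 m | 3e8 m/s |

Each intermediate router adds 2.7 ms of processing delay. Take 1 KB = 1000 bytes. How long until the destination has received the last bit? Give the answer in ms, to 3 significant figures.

L = 59200 bits.
Transmission delay per hop = L/R = 59200/400000000 = 0.148 ms; 2 hops → 0.296 ms.
Propagation delays (d/s per hop): 8.66667, 0.06 ms; sum = 8.72667 ms.
Processing at 1 router(s): 1 × 2.7 ms = 2.7 ms.
End-to-end = 11.7 ms.

11.7 ms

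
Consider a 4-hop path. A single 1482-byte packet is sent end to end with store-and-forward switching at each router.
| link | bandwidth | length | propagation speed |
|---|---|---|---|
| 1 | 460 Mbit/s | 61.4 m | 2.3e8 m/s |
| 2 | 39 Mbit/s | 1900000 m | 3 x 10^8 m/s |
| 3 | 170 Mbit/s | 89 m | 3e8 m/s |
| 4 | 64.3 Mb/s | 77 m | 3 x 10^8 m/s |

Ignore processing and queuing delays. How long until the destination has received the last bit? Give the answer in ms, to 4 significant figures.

6.918 ms

L = 1482 × 8 = 11856 bits.
Transmission delays (L/R per hop): 0.0257739, 0.304, 0.0697412, 0.184386 ms; sum = 0.583901 ms.
Propagation delays (d/s per hop): 0.000266957, 6.33333, 0.000296667, 0.000256667 ms; sum = 6.33415 ms.
End-to-end = 6.918 ms.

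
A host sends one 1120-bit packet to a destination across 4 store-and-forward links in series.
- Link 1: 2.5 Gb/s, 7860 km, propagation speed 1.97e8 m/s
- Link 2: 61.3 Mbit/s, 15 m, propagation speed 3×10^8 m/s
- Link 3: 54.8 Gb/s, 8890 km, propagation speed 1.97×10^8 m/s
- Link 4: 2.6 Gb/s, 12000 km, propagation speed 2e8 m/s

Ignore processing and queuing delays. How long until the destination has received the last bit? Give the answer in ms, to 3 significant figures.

Transmission delays (L/R per hop): 0.000448, 0.0182708, 2.0438e-05, 0.000430769 ms; sum = 0.01917 ms.
Propagation delays (d/s per hop): 39.8985, 5e-05, 45.1269, 60 ms; sum = 145.025 ms.
End-to-end = 145 ms.

145 ms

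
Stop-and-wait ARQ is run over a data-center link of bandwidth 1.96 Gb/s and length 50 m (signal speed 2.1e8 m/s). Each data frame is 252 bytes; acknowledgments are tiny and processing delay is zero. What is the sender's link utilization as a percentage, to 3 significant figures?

68.4 %

t_tx = L/R = 2016/1960000000 = 1.02857e-06 s.
t_prop = 50/210000000 = 2.38095e-07 s; RTT = 4.7619e-07 s.
Cycle = t_tx + RTT = 1.50476e-06 s.
Utilization = t_tx / cycle = 1.02857e-06/1.50476e-06 = 68.4 %.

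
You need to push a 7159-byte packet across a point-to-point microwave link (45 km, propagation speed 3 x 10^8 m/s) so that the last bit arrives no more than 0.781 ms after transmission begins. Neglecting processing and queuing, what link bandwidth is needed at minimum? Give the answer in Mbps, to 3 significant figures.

90.8 Mbps

L = 57272 bits.
Propagation delay = 45000 / 300000000 = 0.15 ms.
Transmission budget = 0.781 − 0.15 = 0.631 ms.
R ≥ L / t_tx = 57272 bits / 0.000631 s = 90.8 Mbps.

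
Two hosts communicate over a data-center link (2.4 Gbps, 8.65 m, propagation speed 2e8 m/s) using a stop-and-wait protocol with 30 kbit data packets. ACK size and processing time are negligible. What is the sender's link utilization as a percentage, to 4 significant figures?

t_tx = L/R = 30000/2400000000 = 1.25e-05 s.
t_prop = 8.65/200000000 = 4.325e-08 s; RTT = 8.65e-08 s.
Cycle = t_tx + RTT = 1.25865e-05 s.
Utilization = t_tx / cycle = 1.25e-05/1.25865e-05 = 99.31 %.

99.31 %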